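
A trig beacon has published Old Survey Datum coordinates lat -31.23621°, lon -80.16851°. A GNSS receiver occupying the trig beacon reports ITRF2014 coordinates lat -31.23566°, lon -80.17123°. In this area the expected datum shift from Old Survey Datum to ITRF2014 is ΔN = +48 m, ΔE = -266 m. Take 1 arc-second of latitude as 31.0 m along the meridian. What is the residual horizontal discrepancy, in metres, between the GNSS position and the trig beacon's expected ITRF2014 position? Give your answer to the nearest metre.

15 m

Observed coordinate differences: Δφ = +0.00055°, Δλ = -0.00272°.
Converting to metres (1° lat = 111600 m, cos φ = 0.855037): observed ΔN = 61.4 m, observed ΔE = -259.5 m.
Subtracting the expected shift leaves a residual of 61.4 − (48) = 13.4 m north and -259.5 − (-266) = 6.5 m east.
Residual distance = √(13.4² + 6.5²) = 14.9 m.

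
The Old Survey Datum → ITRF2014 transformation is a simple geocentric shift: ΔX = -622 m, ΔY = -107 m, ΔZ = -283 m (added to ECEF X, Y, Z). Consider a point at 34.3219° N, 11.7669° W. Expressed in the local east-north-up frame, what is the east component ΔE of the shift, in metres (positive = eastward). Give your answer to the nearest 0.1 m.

At φ = 34.3219°, λ = -11.7669°: sin φ = 0.563842, cos φ = 0.825883, sin λ = -0.203931, cos λ = 0.978985.
ΔE = −sin λ·ΔX + cos λ·ΔY = −(-0.203931)·(-622) + (0.978985)·(-107) = -231.60 m.

ΔE = -231.6 m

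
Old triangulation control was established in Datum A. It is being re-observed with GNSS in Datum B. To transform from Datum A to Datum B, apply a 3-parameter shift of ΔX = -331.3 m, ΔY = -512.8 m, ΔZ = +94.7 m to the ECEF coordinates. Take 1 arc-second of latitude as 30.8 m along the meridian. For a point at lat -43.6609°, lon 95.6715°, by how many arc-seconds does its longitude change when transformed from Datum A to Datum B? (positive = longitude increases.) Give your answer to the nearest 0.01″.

Δλ = 17.07″

sin φ = -0.690389, cos φ = 0.723438, sin λ = 0.995105, cos λ = -0.098825.
East component: ΔE = −sin λ·ΔX + cos λ·ΔY = −(0.995105)(-331.3) + (-0.098825)(-512.8) = 380.36 m.
1° of latitude spans 3600 × 30.80 = 110880 m; at latitude φ, 1° of longitude spans that × cos φ = 80214.9 m, so Δλ = 380.36 / 80214.9 × 3600 = 17.070″.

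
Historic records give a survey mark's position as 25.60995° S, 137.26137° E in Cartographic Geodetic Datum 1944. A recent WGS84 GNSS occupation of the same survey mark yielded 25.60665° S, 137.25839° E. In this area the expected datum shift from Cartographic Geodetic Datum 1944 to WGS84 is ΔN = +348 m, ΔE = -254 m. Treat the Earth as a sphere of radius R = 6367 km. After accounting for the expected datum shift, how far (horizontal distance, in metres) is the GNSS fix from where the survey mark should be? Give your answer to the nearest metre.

Observed coordinate differences: Δφ = +0.00330°, Δλ = -0.00298°.
Converting to metres (1° lat = 111125 m, cos φ = 0.901757): observed ΔN = 366.7 m, observed ΔE = -298.6 m.
Subtracting the expected shift leaves a residual of 366.7 − (348) = 18.7 m north and -298.6 − (-254) = -44.6 m east.
Residual distance = √(18.7² + (-44.6)²) = 48.4 m.

48 m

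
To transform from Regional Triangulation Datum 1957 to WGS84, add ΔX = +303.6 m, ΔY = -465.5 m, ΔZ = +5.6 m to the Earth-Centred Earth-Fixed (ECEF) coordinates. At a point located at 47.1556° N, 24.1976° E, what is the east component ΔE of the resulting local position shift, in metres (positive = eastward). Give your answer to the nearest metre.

The local east axis at (φ, λ) is (−sin λ, cos λ, 0), so ΔE = −sin(24.1976°)·303.6 + cos(24.1976°)·(-465.5) = -549.04 m.

ΔE = -549 m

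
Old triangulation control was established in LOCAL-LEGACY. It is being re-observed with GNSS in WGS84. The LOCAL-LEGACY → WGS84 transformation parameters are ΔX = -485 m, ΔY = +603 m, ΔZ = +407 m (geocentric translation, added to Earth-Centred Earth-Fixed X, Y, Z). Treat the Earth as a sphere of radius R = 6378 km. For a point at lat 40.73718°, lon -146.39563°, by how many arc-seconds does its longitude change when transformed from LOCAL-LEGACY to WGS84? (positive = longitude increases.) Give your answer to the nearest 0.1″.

sin φ = 0.652590, cos φ = 0.757711, sin λ = -0.553455, cos λ = -0.832879.
East component: ΔE = −sin λ·ΔX + cos λ·ΔY = −(-0.553455)(-485) + (-0.832879)(603) = -770.65 m.
1° of latitude spans πR/180 = 111317 m; at latitude φ, 1° of longitude spans that × cos φ = 84346.2 m, so Δλ = -770.65 / 84346.2 × 3600 = -32.892″.

Δλ = -32.9″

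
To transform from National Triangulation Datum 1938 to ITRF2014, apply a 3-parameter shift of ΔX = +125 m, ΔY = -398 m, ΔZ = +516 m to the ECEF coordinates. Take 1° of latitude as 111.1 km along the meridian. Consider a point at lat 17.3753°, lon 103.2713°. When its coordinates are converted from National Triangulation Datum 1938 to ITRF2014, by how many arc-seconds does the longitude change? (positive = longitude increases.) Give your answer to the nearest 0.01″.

sin φ = 0.298629, cos φ = 0.954369, sin λ = 0.973294, cos λ = -0.229562.
East component: ΔE = −sin λ·ΔX + cos λ·ΔY = −(0.973294)(125) + (-0.229562)(-398) = -30.30 m.
1° of latitude spans 111100 m; at latitude φ, 1° of longitude spans that × cos φ = 106030.4 m, so Δλ = -30.30 / 106030.4 × 3600 = -1.029″.

Δλ = -1.03″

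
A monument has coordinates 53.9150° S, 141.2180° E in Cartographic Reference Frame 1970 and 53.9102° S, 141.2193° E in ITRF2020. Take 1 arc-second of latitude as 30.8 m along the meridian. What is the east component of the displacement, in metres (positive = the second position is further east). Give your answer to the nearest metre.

Δφ = -53.9102° − -53.9150° = +0.0048°; Δλ = 141.2193° − 141.2180° = +0.0013°.
1° of latitude = 3600 × 30.80 = 110880 m.
ΔN = Δφ × 110880 = 532.2 m; ΔE = Δλ × 110880 × cos(-53.9150°) = +0.0013 × 110880 × 0.588985 = 84.9 m.

ΔE = 85 m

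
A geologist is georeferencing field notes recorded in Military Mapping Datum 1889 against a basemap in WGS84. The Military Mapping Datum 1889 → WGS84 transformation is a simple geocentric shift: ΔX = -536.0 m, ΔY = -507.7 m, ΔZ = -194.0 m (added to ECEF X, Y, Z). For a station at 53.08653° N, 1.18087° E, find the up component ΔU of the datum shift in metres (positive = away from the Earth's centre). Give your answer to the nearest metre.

The local up (radial) axis is (cos φ cos λ, cos φ sin λ, sin φ), giving ΔU = -321.858 − 6.284 − 155.111 = -483.25 m.

ΔU = -483 m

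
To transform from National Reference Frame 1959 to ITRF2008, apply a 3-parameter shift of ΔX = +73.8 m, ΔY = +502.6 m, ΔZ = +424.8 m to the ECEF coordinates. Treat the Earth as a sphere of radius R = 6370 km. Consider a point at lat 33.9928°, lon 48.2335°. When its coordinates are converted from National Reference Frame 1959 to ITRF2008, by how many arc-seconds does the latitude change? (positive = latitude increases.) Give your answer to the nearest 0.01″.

sin φ = 0.559089, cos φ = 0.829108, sin λ = 0.745866, cos λ = 0.666096.
North component: ΔN = −sin φ cos λ·ΔX − sin φ sin λ·ΔY + cos φ·ΔZ = −(0.559089)(0.666096)(73.8) − (0.559089)(0.745866)(502.6) + (0.829108)(424.8) = 115.13 m.
1° of latitude spans πR/180 = 111177 m, so Δφ = 115.13 / 111177 × 3600 = 3.728″.

Δφ = 3.73″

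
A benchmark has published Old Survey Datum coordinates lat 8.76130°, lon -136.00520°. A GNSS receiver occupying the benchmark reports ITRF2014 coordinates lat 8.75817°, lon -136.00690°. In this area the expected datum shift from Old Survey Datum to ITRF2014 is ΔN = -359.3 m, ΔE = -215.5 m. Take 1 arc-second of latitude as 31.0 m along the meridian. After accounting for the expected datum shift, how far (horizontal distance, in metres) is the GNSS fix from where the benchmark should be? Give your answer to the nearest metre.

30 m

Observed coordinate differences: Δφ = -0.00313°, Δλ = -0.00170°.
Converting to metres (1° lat = 111600 m, cos φ = 0.988331): observed ΔN = -349.3 m, observed ΔE = -187.5 m.
Subtracting the expected shift leaves a residual of -349.3 − (-359.3) = 10.0 m north and -187.5 − (-215.5) = 28.0 m east.
Residual distance = √(10.0² + 28.0²) = 29.7 m.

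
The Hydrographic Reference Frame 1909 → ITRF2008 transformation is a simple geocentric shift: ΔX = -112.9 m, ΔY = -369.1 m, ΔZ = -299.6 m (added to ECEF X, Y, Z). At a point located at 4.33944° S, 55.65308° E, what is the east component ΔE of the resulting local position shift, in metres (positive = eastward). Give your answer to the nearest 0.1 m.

ΔE = -115.0 m

At φ = -4.33944°, λ = 55.65308°: sin φ = -0.075665, cos φ = 0.997133, sin λ = 0.825637, cos λ = 0.564202.
ΔE = −sin λ·ΔX + cos λ·ΔY = −(0.825637)·(-112.9) + (0.564202)·(-369.1) = -115.03 m.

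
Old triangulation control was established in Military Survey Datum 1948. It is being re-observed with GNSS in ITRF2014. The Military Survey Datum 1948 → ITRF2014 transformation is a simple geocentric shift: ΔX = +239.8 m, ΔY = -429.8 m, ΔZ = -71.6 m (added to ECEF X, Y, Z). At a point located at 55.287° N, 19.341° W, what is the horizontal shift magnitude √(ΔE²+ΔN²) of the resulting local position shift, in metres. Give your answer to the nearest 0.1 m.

473.9 m

At φ = 55.287°, λ = -19.341°: sin φ = 0.822015, cos φ = 0.569466, sin λ = -0.331190, cos λ = 0.943564.
ΔE = −sin λ·ΔX + cos λ·ΔY = −(-0.331190)·(239.8) + (0.943564)·(-429.8) = -326.12 m.
ΔN = −sin φ cos λ·ΔX − sin φ sin λ·ΔY + cos φ·ΔZ = −(0.822015)(0.943564)(239.8) − (0.822015)(-0.331190)(-429.8) + (0.569466)(-71.6) = -343.78 m.
Horizontal magnitude = √(ΔE² + ΔN²) = √((-326.12)² + (-343.78)²) = 473.86 m.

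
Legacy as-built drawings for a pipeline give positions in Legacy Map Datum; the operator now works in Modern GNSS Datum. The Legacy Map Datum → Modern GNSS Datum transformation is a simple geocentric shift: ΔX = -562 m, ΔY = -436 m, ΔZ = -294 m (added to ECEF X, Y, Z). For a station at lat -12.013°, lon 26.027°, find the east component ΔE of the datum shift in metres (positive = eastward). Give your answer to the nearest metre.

ΔE = -145 m

At φ = -12.013°, λ = 26.027°: sin φ = -0.208134, cos φ = 0.978100, sin λ = 0.438795, cos λ = 0.898587.
ΔE = −sin λ·ΔX + cos λ·ΔY = −(0.438795)·(-562) + (0.898587)·(-436) = -145.18 m.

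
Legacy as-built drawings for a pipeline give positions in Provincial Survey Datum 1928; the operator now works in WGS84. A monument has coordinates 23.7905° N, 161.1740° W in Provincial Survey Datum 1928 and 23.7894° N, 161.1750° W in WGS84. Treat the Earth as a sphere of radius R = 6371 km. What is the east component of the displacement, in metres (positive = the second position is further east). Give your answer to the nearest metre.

Δφ = 23.7894° − 23.7905° = -0.0011°; Δλ = -161.1750° − -161.1740° = -0.0010°.
1° along a meridian = πR/180 = 111195 m.
ΔN = Δφ × 111195 = -122.3 m; ΔE = Δλ × 111195 × cos(23.7905°) = -0.0010 × 111195 × 0.915027 = -101.7 m.

ΔE = -102 m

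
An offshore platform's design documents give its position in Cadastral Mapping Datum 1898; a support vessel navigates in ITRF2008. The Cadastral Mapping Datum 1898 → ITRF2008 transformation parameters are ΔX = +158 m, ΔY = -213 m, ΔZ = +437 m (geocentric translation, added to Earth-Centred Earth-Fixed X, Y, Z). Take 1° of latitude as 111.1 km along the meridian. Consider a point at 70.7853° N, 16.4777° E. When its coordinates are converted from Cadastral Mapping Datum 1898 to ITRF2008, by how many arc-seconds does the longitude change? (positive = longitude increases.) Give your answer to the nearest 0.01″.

Δλ = -24.52″

sin φ = 0.944292, cos φ = 0.329109, sin λ = 0.283642, cos λ = 0.958930.
East component: ΔE = −sin λ·ΔX + cos λ·ΔY = −(0.283642)(158) + (0.958930)(-213) = -249.07 m.
1° of latitude spans 111100 m; at latitude φ, 1° of longitude spans that × cos φ = 36564.0 m, so Δλ = -249.07 / 36564.0 × 3600 = -24.523″.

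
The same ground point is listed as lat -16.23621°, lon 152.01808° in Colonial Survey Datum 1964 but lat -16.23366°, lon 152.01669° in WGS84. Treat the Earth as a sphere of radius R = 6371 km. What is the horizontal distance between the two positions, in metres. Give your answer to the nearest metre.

Δφ = -16.23366° − -16.23621° = +0.00255°; Δλ = 152.01669° − 152.01808° = -0.00139°.
1° along a meridian = πR/180 = 111195 m.
ΔN = Δφ × 111195 = 283.5 m; ΔE = Δλ × 111195 × cos(-16.23621°) = -0.00139 × 111195 × 0.960117 = -148.4 m.
Distance = √(ΔE² + ΔN²) = √((-148.4)² + 283.5²) = 320.0 m.

320 m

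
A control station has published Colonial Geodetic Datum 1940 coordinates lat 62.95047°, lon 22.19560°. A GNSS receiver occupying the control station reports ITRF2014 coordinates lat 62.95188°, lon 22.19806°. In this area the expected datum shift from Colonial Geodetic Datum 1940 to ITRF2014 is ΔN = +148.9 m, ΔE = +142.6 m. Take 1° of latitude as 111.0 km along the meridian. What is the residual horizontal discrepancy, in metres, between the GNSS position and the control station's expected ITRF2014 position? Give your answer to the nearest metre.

20 m

Observed coordinate differences: Δφ = +0.00141°, Δλ = +0.00246°.
Converting to metres (1° lat = 111000 m, cos φ = 0.454761): observed ΔN = 156.5 m, observed ΔE = 124.2 m.
Subtracting the expected shift leaves a residual of 156.5 − (148.9) = 7.6 m north and 124.2 − (142.6) = -18.4 m east.
Residual distance = √(7.6² + (-18.4)²) = 19.9 m.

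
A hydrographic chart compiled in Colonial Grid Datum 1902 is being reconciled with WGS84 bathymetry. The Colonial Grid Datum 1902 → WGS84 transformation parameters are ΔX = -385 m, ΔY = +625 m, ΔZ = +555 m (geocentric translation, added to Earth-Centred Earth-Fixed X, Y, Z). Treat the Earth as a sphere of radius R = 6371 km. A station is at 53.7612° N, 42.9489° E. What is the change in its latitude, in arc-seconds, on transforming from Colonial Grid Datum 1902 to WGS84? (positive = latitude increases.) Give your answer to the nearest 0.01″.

sin φ = 0.806560, cos φ = 0.591152, sin λ = 0.681346, cos λ = 0.731962.
North component: ΔN = −sin φ cos λ·ΔX − sin φ sin λ·ΔY + cos φ·ΔZ = −(0.806560)(0.731962)(-385) − (0.806560)(0.681346)(625) + (0.591152)(555) = 211.92 m.
1° of latitude spans πR/180 = 111195 m, so Δφ = 211.92 / 111195 × 3600 = 6.861″.

Δφ = 6.86″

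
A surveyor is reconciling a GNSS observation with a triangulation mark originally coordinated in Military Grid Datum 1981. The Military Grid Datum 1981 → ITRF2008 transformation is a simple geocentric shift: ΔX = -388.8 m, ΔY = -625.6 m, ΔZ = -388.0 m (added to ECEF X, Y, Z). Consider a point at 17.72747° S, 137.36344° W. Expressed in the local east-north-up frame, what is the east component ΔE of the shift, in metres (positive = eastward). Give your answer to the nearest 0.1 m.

ΔE = 196.9 m

At φ = -17.72747°, λ = -137.36344°: sin φ = -0.304490, cos φ = 0.952516, sin λ = -0.677346, cos λ = -0.735665.
ΔE = −sin λ·ΔX + cos λ·ΔY = −(-0.677346)·(-388.8) + (-0.735665)·(-625.6) = 196.88 m.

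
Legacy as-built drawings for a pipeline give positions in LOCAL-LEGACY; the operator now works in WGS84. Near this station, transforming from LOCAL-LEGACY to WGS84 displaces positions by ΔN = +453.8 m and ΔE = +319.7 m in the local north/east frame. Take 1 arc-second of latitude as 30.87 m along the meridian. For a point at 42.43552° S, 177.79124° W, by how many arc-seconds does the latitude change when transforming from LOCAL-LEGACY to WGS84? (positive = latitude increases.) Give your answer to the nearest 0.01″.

1″ of latitude = 30.87 m, so Δφ = 453.8 / 30.87 = 14.700″.

Δφ = 14.70″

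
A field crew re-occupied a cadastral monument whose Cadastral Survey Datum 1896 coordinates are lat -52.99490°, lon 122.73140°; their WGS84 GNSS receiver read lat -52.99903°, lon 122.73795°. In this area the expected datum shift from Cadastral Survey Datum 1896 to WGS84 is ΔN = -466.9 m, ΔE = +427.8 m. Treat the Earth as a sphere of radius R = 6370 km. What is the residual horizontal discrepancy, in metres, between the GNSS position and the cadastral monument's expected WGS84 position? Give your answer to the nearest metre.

13 m

Observed coordinate differences: Δφ = -0.00413°, Δλ = +0.00655°.
Converting to metres (1° lat = 111177 m, cos φ = 0.601886): observed ΔN = -459.2 m, observed ΔE = 438.3 m.
Subtracting the expected shift leaves a residual of -459.2 − (-466.9) = 7.7 m north and 438.3 − (427.8) = 10.5 m east.
Residual distance = √(7.7² + 10.5²) = 13.0 m.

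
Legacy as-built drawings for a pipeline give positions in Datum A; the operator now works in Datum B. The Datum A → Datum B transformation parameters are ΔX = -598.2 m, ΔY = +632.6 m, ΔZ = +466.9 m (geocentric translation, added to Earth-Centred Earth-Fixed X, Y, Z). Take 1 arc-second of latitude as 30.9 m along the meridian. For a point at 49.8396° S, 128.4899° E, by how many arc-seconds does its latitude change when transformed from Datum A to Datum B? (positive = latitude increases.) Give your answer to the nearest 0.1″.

sin φ = -0.764242, cos φ = 0.644930, sin λ = 0.782718, cos λ = -0.622377.
North component: ΔN = −sin φ cos λ·ΔX − sin φ sin λ·ΔY + cos φ·ΔZ = −(-0.764242)(-0.622377)(-598.2) − (-0.764242)(0.782718)(632.6) + (0.644930)(466.9) = 964.06 m.
1° of latitude spans 3600 × 30.90 = 111240 m, so Δφ = 964.06 / 111240 × 3600 = 31.199″.

Δφ = 31.2″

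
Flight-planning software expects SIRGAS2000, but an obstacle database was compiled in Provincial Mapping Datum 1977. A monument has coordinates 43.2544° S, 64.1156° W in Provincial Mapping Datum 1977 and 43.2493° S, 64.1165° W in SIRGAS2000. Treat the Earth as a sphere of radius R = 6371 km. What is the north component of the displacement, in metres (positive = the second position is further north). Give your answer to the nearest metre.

Δφ = -43.2493° − -43.2544° = +0.0051°; Δλ = -64.1165° − -64.1156° = -0.0009°.
1° along a meridian = πR/180 = 111195 m.
ΔN = Δφ × 111195 = 567.1 m; ΔE = Δλ × 111195 × cos(-43.2544°) = -0.0009 × 111195 × 0.728318 = -72.9 m.

ΔN = 567 m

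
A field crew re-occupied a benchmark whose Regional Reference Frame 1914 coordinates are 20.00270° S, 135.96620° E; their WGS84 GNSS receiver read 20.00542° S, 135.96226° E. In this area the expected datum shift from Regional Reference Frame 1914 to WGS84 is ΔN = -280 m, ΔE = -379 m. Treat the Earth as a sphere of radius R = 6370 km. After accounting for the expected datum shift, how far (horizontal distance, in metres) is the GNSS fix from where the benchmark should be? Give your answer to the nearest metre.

40 m

Observed coordinate differences: Δφ = -0.00272°, Δλ = -0.00394°.
Converting to metres (1° lat = 111177 m, cos φ = 0.939677): observed ΔN = -302.4 m, observed ΔE = -411.6 m.
Subtracting the expected shift leaves a residual of -302.4 − (-280) = -22.4 m north and -411.6 − (-379) = -32.6 m east.
Residual distance = √((-22.4)² + (-32.6)²) = 39.6 m.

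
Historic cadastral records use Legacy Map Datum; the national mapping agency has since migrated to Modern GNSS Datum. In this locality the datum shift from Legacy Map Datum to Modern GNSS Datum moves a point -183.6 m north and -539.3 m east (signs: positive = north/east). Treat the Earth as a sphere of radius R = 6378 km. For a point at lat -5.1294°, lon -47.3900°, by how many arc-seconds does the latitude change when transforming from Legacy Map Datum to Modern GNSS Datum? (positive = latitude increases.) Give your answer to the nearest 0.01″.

Δφ = -5.94″

On a sphere of radius R, 1 rad of latitude = R, so Δφ = ΔN / R = -183.6 / 6378000 = -2.8786e-05 rad = -5.938″.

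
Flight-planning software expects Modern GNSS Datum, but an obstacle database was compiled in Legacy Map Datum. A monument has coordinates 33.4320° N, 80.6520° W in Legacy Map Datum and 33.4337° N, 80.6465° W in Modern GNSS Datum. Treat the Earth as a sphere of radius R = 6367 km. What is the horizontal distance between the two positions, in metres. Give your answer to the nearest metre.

Δφ = 33.4337° − 33.4320° = +0.0017°; Δλ = -80.6465° − -80.6520° = +0.0055°.
1° along a meridian = πR/180 = 111125 m.
ΔN = Δφ × 111125 = 188.9 m; ΔE = Δλ × 111125 × cos(33.4320°) = +0.0055 × 111125 × 0.834540 = 510.1 m.
Distance = √(ΔE² + ΔN²) = √(510.1² + 188.9²) = 543.9 m.

544 m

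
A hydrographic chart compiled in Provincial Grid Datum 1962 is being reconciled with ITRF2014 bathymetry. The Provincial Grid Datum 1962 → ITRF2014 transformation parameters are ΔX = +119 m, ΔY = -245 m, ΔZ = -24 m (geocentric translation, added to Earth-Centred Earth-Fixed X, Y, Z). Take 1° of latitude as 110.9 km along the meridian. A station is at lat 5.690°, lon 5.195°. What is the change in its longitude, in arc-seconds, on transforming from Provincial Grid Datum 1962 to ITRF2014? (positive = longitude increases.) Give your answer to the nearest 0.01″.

Δλ = -8.31″

sin φ = 0.099146, cos φ = 0.995073, sin λ = 0.090546, cos λ = 0.995892.
East component: ΔE = −sin λ·ΔX + cos λ·ΔY = −(0.090546)(119) + (0.995892)(-245) = -254.77 m.
1° of latitude spans 110900 m; at latitude φ, 1° of longitude spans that × cos φ = 110353.6 m, so Δλ = -254.77 / 110353.6 × 3600 = -8.311″.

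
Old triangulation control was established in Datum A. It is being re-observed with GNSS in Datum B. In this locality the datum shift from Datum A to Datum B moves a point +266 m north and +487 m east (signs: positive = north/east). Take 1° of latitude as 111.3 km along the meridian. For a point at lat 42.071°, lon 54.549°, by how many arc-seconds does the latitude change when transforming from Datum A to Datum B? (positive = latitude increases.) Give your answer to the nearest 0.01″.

Δφ = 8.60″

1° of latitude = 111.3 km, so Δφ = 266.0 / 111300 = 0.0023899° = 8.604″.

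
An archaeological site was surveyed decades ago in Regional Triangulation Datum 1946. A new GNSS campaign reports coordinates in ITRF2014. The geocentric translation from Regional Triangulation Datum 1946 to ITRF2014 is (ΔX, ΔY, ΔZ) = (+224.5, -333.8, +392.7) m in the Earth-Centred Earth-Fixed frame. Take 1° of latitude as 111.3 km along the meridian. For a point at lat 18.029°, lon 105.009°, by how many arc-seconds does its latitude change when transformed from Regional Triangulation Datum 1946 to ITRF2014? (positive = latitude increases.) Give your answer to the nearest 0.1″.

sin φ = 0.309498, cos φ = 0.950900, sin λ = 0.965885, cos λ = -0.258971.
North component: ΔN = −sin φ cos λ·ΔX − sin φ sin λ·ΔY + cos φ·ΔZ = −(0.309498)(-0.258971)(224.5) − (0.309498)(0.965885)(-333.8) + (0.950900)(392.7) = 491.20 m.
1° of latitude spans 111300 m, so Δφ = 491.20 / 111300 × 3600 = 15.888″.

Δφ = 15.9″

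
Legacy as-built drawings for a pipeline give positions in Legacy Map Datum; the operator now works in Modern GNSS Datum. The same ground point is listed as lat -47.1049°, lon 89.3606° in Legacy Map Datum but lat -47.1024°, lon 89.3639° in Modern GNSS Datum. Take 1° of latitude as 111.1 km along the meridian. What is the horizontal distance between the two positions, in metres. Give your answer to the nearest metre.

Δφ = -47.1024° − -47.1049° = +0.0025°; Δλ = 89.3639° − 89.3606° = +0.0033°.
ΔN = Δφ × 111100 = 277.7 m; ΔE = Δλ × 111100 × cos(-47.1049°) = +0.0033 × 111100 × 0.680658 = 249.5 m.
Distance = √(ΔE² + ΔN²) = √(249.5² + 277.7²) = 373.4 m.

373 m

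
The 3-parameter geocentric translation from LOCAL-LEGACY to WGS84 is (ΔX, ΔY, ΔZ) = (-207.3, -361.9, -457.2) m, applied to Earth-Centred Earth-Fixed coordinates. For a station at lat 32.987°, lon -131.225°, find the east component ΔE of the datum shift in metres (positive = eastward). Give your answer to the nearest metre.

At φ = 32.987°, λ = -131.225°: sin φ = 0.544449, cos φ = 0.838794, sin λ = -0.752127, cos λ = -0.659018.
ΔE = −sin λ·ΔX + cos λ·ΔY = −(-0.752127)·(-207.3) + (-0.659018)·(-361.9) = 82.58 m.

ΔE = 83 m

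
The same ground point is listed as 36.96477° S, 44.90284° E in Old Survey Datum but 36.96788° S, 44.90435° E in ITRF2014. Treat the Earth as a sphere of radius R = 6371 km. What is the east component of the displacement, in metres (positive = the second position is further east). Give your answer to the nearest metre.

ΔE = 134 m

Δφ = -36.96788° − -36.96477° = -0.00311°; Δλ = 44.90435° − 44.90284° = +0.00151°.
1° along a meridian = πR/180 = 111195 m.
ΔN = Δφ × 111195 = -345.8 m; ΔE = Δλ × 111195 × cos(-36.96477°) = +0.00151 × 111195 × 0.799005 = 134.2 m.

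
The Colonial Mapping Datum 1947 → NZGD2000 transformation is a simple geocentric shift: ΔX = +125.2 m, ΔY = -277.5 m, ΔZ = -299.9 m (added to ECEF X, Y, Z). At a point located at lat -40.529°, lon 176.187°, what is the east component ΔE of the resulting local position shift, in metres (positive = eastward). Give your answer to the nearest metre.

The local east axis at (φ, λ) is (−sin λ, cos λ, 0), so ΔE = −sin(176.187°)·125.2 + cos(176.187°)·(-277.5) = 268.56 m.

ΔE = 269 m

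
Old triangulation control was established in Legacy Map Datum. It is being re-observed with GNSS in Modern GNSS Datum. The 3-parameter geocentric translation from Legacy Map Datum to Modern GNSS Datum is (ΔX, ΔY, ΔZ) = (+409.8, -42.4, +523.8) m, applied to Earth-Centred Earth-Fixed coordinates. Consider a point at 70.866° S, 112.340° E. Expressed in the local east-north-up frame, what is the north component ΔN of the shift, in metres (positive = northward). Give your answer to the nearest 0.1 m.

At φ = -70.866°, λ = 112.340°: sin φ = -0.944755, cos φ = 0.327779, sin λ = 0.924945, cos λ = -0.380102.
ΔN = −sin φ cos λ·ΔX − sin φ sin λ·ΔY + cos φ·ΔZ = −(-0.944755)(-0.380102)(409.8) − (-0.944755)(0.924945)(-42.4) + (0.327779)(523.8) = -12.52 m.

ΔN = -12.5 m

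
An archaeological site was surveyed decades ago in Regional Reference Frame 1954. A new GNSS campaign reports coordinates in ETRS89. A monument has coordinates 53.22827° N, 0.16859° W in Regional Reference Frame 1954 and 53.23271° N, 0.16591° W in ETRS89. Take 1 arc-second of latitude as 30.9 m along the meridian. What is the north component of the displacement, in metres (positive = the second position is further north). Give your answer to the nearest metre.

ΔN = 494 m

Δφ = 53.23271° − 53.22827° = +0.00444°; Δλ = -0.16591° − -0.16859° = +0.00268°.
1° of latitude = 3600 × 30.90 = 111240 m.
ΔN = Δφ × 111240 = 493.9 m; ΔE = Δλ × 111240 × cos(53.22827°) = +0.00268 × 111240 × 0.598628 = 178.5 m.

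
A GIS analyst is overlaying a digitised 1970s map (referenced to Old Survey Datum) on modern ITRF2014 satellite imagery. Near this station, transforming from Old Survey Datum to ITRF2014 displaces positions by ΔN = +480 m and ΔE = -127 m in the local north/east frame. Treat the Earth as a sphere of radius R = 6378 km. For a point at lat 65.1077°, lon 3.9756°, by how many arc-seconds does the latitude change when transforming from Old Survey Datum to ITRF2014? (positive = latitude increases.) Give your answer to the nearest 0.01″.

On a sphere of radius R, 1 rad of latitude = R, so Δφ = ΔN / R = 480.0 / 6378000 = 7.5259e-05 rad = 15.523″.

Δφ = 15.52″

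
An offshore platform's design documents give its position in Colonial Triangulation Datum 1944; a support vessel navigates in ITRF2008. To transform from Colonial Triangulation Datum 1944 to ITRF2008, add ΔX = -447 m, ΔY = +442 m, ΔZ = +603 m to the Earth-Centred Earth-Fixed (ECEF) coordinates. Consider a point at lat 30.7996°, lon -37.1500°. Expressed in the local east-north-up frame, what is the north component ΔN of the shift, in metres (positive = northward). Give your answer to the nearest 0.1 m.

ΔN = 837.1 m

The local north axis is (−sin φ cos λ, −sin φ sin λ, cos φ), giving ΔN = 182.431 + 136.676 + 517.955 = 837.06 m.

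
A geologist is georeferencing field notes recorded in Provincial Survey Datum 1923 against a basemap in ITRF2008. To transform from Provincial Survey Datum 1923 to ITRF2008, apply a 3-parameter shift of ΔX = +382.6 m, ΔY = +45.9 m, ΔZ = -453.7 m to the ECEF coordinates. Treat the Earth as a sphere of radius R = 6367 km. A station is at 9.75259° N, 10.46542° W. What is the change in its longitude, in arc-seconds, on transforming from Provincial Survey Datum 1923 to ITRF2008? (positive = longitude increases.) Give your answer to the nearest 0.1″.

Δλ = 3.8″

sin φ = 0.169394, cos φ = 0.985548, sin λ = -0.181642, cos λ = 0.983365.
East component: ΔE = −sin λ·ΔX + cos λ·ΔY = −(-0.181642)(382.6) + (0.983365)(45.9) = 114.63 m.
1° of latitude spans πR/180 = 111125 m; at latitude φ, 1° of longitude spans that × cos φ = 109519.2 m, so Δλ = 114.63 / 109519.2 × 3600 = 3.768″.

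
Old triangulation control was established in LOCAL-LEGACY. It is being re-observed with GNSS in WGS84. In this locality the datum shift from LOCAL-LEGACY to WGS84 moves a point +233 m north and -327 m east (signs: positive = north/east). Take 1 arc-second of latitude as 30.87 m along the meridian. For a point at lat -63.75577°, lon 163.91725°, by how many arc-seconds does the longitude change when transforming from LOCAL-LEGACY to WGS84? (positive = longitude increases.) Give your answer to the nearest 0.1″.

Δλ = -24.0″

At latitude -63.75577°, cos φ = 0.442198.
1″ of longitude at this latitude = 30.87 × cos φ = 13.6507 m, so Δλ = -327.0 / 13.6507 = -23.955″.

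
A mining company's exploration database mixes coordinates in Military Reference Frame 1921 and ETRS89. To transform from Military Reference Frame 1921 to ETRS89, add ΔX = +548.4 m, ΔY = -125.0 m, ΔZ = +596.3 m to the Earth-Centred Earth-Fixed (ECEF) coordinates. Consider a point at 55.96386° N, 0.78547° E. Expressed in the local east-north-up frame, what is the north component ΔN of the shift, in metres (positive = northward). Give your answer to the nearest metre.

ΔN = -119 m

At φ = 55.96386°, λ = 0.78547°: sin φ = 0.828685, cos φ = 0.559716, sin λ = 0.013709, cos λ = 0.999906.
ΔN = −sin φ cos λ·ΔX − sin φ sin λ·ΔY + cos φ·ΔZ = −(0.828685)(0.999906)(548.4) − (0.828685)(0.013709)(-125.0) + (0.559716)(596.3) = -119.23 m.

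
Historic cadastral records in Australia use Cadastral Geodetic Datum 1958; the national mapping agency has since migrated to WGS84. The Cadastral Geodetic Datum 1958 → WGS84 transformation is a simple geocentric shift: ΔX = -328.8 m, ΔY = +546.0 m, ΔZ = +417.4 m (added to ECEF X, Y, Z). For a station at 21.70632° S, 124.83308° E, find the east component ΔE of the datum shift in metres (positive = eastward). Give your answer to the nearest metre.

ΔE = -42 m

At φ = -21.70632°, λ = 124.83308°: sin φ = -0.369849, cos φ = 0.929092, sin λ = 0.820820, cos λ = -0.571188.
ΔE = −sin λ·ΔX + cos λ·ΔY = −(0.820820)·(-328.8) + (-0.571188)·(546.0) = -41.98 m.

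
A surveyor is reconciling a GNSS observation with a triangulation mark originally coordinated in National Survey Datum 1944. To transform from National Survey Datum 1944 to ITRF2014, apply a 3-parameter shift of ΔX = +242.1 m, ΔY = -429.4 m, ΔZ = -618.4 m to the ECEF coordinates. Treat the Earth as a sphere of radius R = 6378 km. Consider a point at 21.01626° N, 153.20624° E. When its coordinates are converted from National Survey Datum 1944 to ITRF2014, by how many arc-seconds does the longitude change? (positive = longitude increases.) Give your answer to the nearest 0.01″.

Δλ = 9.50″

sin φ = 0.358633, cos φ = 0.933479, sin λ = 0.450780, cos λ = -0.892635.
East component: ΔE = −sin λ·ΔX + cos λ·ΔY = −(0.450780)(242.1) + (-0.892635)(-429.4) = 274.16 m.
1° of latitude spans πR/180 = 111317 m; at latitude φ, 1° of longitude spans that × cos φ = 103912.1 m, so Δλ = 274.16 / 103912.1 × 3600 = 9.498″.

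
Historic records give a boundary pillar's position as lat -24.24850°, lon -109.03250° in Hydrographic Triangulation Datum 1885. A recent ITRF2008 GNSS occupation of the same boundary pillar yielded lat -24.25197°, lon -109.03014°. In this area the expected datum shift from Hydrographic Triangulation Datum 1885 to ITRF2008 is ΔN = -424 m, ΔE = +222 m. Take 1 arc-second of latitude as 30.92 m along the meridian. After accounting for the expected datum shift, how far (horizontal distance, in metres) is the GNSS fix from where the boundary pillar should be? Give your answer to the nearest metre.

Observed coordinate differences: Δφ = -0.00347°, Δλ = +0.00236°.
Converting to metres (1° lat = 111312 m, cos φ = 0.911773): observed ΔN = -386.3 m, observed ΔE = 239.5 m.
Subtracting the expected shift leaves a residual of -386.3 − (-424) = 37.7 m north and 239.5 − (222) = 17.5 m east.
Residual distance = √(37.7² + 17.5²) = 41.6 m.

42 m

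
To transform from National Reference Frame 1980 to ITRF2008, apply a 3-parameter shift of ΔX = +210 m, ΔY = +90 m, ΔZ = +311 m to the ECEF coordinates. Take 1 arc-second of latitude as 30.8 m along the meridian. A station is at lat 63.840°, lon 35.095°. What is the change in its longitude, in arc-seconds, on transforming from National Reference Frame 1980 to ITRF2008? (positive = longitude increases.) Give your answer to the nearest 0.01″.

Δλ = -3.47″

sin φ = 0.897566, cos φ = 0.440879, sin λ = 0.574934, cos λ = 0.818200.
East component: ΔE = −sin λ·ΔX + cos λ·ΔY = −(0.574934)(210) + (0.818200)(90) = -47.10 m.
1° of latitude spans 3600 × 30.80 = 110880 m; at latitude φ, 1° of longitude spans that × cos φ = 48884.7 m, so Δλ = -47.10 / 48884.7 × 3600 = -3.468″.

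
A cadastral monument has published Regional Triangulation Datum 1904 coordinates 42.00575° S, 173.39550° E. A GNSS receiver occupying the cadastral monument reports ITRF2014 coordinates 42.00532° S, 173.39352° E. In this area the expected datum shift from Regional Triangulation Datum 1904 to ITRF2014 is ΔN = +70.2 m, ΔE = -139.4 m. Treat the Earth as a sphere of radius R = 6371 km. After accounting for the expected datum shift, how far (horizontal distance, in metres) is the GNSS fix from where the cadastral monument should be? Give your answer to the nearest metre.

33 m

Observed coordinate differences: Δφ = +0.00043°, Δλ = -0.00198°.
Converting to metres (1° lat = 111195 m, cos φ = 0.743078): observed ΔN = 47.8 m, observed ΔE = -163.6 m.
Subtracting the expected shift leaves a residual of 47.8 − (70.2) = -22.4 m north and -163.6 − (-139.4) = -24.2 m east.
Residual distance = √((-22.4)² + (-24.2)²) = 33.0 m.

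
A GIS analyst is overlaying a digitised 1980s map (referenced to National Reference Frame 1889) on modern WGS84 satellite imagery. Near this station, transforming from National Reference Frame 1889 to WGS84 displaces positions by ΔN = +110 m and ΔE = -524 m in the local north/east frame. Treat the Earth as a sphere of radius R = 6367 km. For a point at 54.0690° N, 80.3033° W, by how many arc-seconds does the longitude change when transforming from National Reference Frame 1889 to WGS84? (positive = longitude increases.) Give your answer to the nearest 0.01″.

At latitude 54.0690°, cos φ = 0.586811.
One radian of longitude at latitude φ spans R cos φ, so Δλ = ΔE / (R cos φ) = -524.0 / (6367000 × 0.586811) = -1.4025e-04 rad = -28.928″.

Δλ = -28.93″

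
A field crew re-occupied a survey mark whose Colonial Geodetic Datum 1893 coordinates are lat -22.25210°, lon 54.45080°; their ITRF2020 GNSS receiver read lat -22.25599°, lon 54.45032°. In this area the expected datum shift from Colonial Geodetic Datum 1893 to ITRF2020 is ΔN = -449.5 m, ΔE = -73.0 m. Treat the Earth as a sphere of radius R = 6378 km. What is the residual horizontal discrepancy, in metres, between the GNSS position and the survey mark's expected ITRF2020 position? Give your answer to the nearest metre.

Observed coordinate differences: Δφ = -0.00389°, Δλ = -0.00048°.
Converting to metres (1° lat = 111317 m, cos φ = 0.925527): observed ΔN = -433.0 m, observed ΔE = -49.5 m.
Subtracting the expected shift leaves a residual of -433.0 − (-449.5) = 16.5 m north and -49.5 − (-73.0) = 23.5 m east.
Residual distance = √(16.5² + 23.5²) = 28.7 m.

29 m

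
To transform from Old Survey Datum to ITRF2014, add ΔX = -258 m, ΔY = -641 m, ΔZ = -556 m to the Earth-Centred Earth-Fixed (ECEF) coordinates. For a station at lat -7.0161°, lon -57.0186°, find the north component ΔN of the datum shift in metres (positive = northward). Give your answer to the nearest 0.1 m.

ΔN = -503.3 m

The local north axis is (−sin φ cos λ, −sin φ sin λ, cos φ), giving ΔN = -17.155 + 65.679 − 551.837 = -503.31 m.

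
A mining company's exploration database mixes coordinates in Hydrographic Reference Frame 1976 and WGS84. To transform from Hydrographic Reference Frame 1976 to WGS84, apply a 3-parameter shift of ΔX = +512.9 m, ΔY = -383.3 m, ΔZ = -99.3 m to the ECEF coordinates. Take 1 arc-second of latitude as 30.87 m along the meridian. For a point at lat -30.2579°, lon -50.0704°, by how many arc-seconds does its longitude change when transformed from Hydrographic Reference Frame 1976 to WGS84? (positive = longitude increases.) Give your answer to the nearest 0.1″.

sin φ = -0.503893, cos φ = 0.863766, sin λ = -0.766834, cos λ = 0.641846.
East component: ΔE = −sin λ·ΔX + cos λ·ΔY = −(-0.766834)(512.9) + (0.641846)(-383.3) = 147.29 m.
1° of latitude spans 3600 × 30.87 = 111132 m; at latitude φ, 1° of longitude spans that × cos φ = 95992.0 m, so Δλ = 147.29 / 95992.0 × 3600 = 5.524″.

Δλ = 5.5″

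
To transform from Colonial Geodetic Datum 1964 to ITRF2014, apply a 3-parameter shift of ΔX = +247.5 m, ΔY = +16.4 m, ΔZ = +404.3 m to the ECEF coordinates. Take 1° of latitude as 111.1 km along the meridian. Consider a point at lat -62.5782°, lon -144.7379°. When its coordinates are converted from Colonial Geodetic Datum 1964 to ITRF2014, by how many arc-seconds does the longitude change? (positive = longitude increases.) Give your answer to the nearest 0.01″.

sin φ = -0.887640, cos φ = 0.460538, sin λ = -0.577318, cos λ = -0.816520.
East component: ΔE = −sin λ·ΔX + cos λ·ΔY = −(-0.577318)(247.5) + (-0.816520)(16.4) = 129.50 m.
1° of latitude spans 111100 m; at latitude φ, 1° of longitude spans that × cos φ = 51165.7 m, so Δλ = 129.50 / 51165.7 × 3600 = 9.111″.

Δλ = 9.11″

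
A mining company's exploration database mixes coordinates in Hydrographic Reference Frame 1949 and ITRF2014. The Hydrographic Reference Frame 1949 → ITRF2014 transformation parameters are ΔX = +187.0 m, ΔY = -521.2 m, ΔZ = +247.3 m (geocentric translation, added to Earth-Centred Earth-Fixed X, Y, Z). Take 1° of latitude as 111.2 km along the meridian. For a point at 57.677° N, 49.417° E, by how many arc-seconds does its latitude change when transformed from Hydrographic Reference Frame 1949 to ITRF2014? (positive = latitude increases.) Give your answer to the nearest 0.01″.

sin φ = 0.845047, cos φ = 0.534692, sin λ = 0.759464, cos λ = 0.650549.
North component: ΔN = −sin φ cos λ·ΔX − sin φ sin λ·ΔY + cos φ·ΔZ = −(0.845047)(0.650549)(187.0) − (0.845047)(0.759464)(-521.2) + (0.534692)(247.3) = 363.92 m.
1° of latitude spans 111200 m, so Δφ = 363.92 / 111200 × 3600 = 11.782″.

Δφ = 11.78″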